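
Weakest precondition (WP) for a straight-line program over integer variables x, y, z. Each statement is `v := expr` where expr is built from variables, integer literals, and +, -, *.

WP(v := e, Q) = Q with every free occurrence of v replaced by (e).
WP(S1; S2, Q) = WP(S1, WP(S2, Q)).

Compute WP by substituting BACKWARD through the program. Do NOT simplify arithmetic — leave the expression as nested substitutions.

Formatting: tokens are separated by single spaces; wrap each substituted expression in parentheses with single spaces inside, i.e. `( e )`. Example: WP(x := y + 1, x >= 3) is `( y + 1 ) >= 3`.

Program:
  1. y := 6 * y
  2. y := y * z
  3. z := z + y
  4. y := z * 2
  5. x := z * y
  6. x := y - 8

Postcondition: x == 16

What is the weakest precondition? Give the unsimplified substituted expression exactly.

post: x == 16
stmt 6: x := y - 8  -- replace 1 occurrence(s) of x with (y - 8)
  => ( y - 8 ) == 16
stmt 5: x := z * y  -- replace 0 occurrence(s) of x with (z * y)
  => ( y - 8 ) == 16
stmt 4: y := z * 2  -- replace 1 occurrence(s) of y with (z * 2)
  => ( ( z * 2 ) - 8 ) == 16
stmt 3: z := z + y  -- replace 1 occurrence(s) of z with (z + y)
  => ( ( ( z + y ) * 2 ) - 8 ) == 16
stmt 2: y := y * z  -- replace 1 occurrence(s) of y with (y * z)
  => ( ( ( z + ( y * z ) ) * 2 ) - 8 ) == 16
stmt 1: y := 6 * y  -- replace 1 occurrence(s) of y with (6 * y)
  => ( ( ( z + ( ( 6 * y ) * z ) ) * 2 ) - 8 ) == 16

Answer: ( ( ( z + ( ( 6 * y ) * z ) ) * 2 ) - 8 ) == 16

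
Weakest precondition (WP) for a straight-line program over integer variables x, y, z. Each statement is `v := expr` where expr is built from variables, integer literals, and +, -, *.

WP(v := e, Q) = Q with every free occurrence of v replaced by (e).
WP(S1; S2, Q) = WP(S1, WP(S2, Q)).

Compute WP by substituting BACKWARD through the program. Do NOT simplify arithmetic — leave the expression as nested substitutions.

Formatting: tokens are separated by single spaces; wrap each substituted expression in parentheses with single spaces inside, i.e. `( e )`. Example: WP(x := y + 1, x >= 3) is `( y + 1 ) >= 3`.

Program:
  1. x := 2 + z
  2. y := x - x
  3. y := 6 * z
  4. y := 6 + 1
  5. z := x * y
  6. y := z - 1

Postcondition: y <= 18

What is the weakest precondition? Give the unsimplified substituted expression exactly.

post: y <= 18
stmt 6: y := z - 1  -- replace 1 occurrence(s) of y with (z - 1)
  => ( z - 1 ) <= 18
stmt 5: z := x * y  -- replace 1 occurrence(s) of z with (x * y)
  => ( ( x * y ) - 1 ) <= 18
stmt 4: y := 6 + 1  -- replace 1 occurrence(s) of y with (6 + 1)
  => ( ( x * ( 6 + 1 ) ) - 1 ) <= 18
stmt 3: y := 6 * z  -- replace 0 occurrence(s) of y with (6 * z)
  => ( ( x * ( 6 + 1 ) ) - 1 ) <= 18
stmt 2: y := x - x  -- replace 0 occurrence(s) of y with (x - x)
  => ( ( x * ( 6 + 1 ) ) - 1 ) <= 18
stmt 1: x := 2 + z  -- replace 1 occurrence(s) of x with (2 + z)
  => ( ( ( 2 + z ) * ( 6 + 1 ) ) - 1 ) <= 18

Answer: ( ( ( 2 + z ) * ( 6 + 1 ) ) - 1 ) <= 18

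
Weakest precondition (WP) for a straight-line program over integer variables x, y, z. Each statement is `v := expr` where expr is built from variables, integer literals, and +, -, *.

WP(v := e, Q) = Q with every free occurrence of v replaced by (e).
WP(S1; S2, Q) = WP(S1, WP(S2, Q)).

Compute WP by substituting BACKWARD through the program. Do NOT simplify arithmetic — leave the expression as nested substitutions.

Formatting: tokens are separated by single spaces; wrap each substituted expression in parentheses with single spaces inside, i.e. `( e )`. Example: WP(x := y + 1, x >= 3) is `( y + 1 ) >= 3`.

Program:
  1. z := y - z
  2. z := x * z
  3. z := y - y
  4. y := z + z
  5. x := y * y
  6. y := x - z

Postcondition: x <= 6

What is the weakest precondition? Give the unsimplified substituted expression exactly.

post: x <= 6
stmt 6: y := x - z  -- replace 0 occurrence(s) of y with (x - z)
  => x <= 6
stmt 5: x := y * y  -- replace 1 occurrence(s) of x with (y * y)
  => ( y * y ) <= 6
stmt 4: y := z + z  -- replace 2 occurrence(s) of y with (z + z)
  => ( ( z + z ) * ( z + z ) ) <= 6
stmt 3: z := y - y  -- replace 4 occurrence(s) of z with (y - y)
  => ( ( ( y - y ) + ( y - y ) ) * ( ( y - y ) + ( y - y ) ) ) <= 6
stmt 2: z := x * z  -- replace 0 occurrence(s) of z with (x * z)
  => ( ( ( y - y ) + ( y - y ) ) * ( ( y - y ) + ( y - y ) ) ) <= 6
stmt 1: z := y - z  -- replace 0 occurrence(s) of z with (y - z)
  => ( ( ( y - y ) + ( y - y ) ) * ( ( y - y ) + ( y - y ) ) ) <= 6

Answer: ( ( ( y - y ) + ( y - y ) ) * ( ( y - y ) + ( y - y ) ) ) <= 6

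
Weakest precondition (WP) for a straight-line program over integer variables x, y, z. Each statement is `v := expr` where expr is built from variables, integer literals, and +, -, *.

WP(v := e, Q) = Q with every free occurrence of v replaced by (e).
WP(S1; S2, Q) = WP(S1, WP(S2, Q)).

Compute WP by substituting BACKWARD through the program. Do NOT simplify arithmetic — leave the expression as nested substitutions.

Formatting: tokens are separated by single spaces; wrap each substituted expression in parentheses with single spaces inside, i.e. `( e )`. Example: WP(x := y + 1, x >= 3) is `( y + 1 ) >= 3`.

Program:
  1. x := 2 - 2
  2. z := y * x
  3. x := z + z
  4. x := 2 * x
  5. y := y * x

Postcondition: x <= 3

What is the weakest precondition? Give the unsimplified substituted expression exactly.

Answer: ( 2 * ( ( y * ( 2 - 2 ) ) + ( y * ( 2 - 2 ) ) ) ) <= 3

Derivation:
post: x <= 3
stmt 5: y := y * x  -- replace 0 occurrence(s) of y with (y * x)
  => x <= 3
stmt 4: x := 2 * x  -- replace 1 occurrence(s) of x with (2 * x)
  => ( 2 * x ) <= 3
stmt 3: x := z + z  -- replace 1 occurrence(s) of x with (z + z)
  => ( 2 * ( z + z ) ) <= 3
stmt 2: z := y * x  -- replace 2 occurrence(s) of z with (y * x)
  => ( 2 * ( ( y * x ) + ( y * x ) ) ) <= 3
stmt 1: x := 2 - 2  -- replace 2 occurrence(s) of x with (2 - 2)
  => ( 2 * ( ( y * ( 2 - 2 ) ) + ( y * ( 2 - 2 ) ) ) ) <= 3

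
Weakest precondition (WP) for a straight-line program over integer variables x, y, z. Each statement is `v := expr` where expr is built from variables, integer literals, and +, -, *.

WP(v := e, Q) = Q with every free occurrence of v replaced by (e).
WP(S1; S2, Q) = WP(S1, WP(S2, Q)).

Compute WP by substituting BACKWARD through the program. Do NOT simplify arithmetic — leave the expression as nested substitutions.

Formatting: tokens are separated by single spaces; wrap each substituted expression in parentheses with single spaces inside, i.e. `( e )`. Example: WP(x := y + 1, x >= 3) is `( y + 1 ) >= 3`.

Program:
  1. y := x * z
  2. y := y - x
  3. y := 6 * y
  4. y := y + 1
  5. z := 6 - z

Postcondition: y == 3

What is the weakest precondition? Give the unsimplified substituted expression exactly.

Answer: ( ( 6 * ( ( x * z ) - x ) ) + 1 ) == 3

Derivation:
post: y == 3
stmt 5: z := 6 - z  -- replace 0 occurrence(s) of z with (6 - z)
  => y == 3
stmt 4: y := y + 1  -- replace 1 occurrence(s) of y with (y + 1)
  => ( y + 1 ) == 3
stmt 3: y := 6 * y  -- replace 1 occurrence(s) of y with (6 * y)
  => ( ( 6 * y ) + 1 ) == 3
stmt 2: y := y - x  -- replace 1 occurrence(s) of y with (y - x)
  => ( ( 6 * ( y - x ) ) + 1 ) == 3
stmt 1: y := x * z  -- replace 1 occurrence(s) of y with (x * z)
  => ( ( 6 * ( ( x * z ) - x ) ) + 1 ) == 3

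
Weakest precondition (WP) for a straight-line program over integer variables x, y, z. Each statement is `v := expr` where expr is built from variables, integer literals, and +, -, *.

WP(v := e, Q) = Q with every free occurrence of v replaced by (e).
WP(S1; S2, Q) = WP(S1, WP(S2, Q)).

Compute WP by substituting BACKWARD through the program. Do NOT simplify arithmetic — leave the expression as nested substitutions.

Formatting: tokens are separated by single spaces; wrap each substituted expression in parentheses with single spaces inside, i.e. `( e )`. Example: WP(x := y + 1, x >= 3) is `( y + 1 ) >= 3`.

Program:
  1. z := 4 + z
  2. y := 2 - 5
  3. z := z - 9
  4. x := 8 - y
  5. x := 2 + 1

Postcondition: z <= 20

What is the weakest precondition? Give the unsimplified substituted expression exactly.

Answer: ( ( 4 + z ) - 9 ) <= 20

Derivation:
post: z <= 20
stmt 5: x := 2 + 1  -- replace 0 occurrence(s) of x with (2 + 1)
  => z <= 20
stmt 4: x := 8 - y  -- replace 0 occurrence(s) of x with (8 - y)
  => z <= 20
stmt 3: z := z - 9  -- replace 1 occurrence(s) of z with (z - 9)
  => ( z - 9 ) <= 20
stmt 2: y := 2 - 5  -- replace 0 occurrence(s) of y with (2 - 5)
  => ( z - 9 ) <= 20
stmt 1: z := 4 + z  -- replace 1 occurrence(s) of z with (4 + z)
  => ( ( 4 + z ) - 9 ) <= 20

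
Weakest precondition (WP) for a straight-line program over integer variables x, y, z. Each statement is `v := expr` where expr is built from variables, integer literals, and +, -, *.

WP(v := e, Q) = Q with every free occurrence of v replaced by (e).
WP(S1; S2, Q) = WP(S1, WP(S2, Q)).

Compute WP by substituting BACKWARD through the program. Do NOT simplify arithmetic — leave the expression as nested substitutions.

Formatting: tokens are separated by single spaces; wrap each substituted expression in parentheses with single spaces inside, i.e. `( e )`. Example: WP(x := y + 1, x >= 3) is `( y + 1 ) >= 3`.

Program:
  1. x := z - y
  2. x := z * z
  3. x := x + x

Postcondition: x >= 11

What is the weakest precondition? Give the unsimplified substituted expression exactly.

post: x >= 11
stmt 3: x := x + x  -- replace 1 occurrence(s) of x with (x + x)
  => ( x + x ) >= 11
stmt 2: x := z * z  -- replace 2 occurrence(s) of x with (z * z)
  => ( ( z * z ) + ( z * z ) ) >= 11
stmt 1: x := z - y  -- replace 0 occurrence(s) of x with (z - y)
  => ( ( z * z ) + ( z * z ) ) >= 11

Answer: ( ( z * z ) + ( z * z ) ) >= 11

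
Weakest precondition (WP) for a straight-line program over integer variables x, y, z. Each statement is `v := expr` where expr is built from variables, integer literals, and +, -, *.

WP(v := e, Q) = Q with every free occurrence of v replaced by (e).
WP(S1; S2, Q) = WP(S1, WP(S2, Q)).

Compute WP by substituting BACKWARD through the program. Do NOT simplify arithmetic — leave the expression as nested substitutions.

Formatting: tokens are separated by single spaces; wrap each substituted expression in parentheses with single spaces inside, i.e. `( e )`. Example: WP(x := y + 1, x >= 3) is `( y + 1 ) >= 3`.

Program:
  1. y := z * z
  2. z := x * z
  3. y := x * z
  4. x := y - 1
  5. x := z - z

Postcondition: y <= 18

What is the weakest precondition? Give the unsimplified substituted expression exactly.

Answer: ( x * ( x * z ) ) <= 18

Derivation:
post: y <= 18
stmt 5: x := z - z  -- replace 0 occurrence(s) of x with (z - z)
  => y <= 18
stmt 4: x := y - 1  -- replace 0 occurrence(s) of x with (y - 1)
  => y <= 18
stmt 3: y := x * z  -- replace 1 occurrence(s) of y with (x * z)
  => ( x * z ) <= 18
stmt 2: z := x * z  -- replace 1 occurrence(s) of z with (x * z)
  => ( x * ( x * z ) ) <= 18
stmt 1: y := z * z  -- replace 0 occurrence(s) of y with (z * z)
  => ( x * ( x * z ) ) <= 18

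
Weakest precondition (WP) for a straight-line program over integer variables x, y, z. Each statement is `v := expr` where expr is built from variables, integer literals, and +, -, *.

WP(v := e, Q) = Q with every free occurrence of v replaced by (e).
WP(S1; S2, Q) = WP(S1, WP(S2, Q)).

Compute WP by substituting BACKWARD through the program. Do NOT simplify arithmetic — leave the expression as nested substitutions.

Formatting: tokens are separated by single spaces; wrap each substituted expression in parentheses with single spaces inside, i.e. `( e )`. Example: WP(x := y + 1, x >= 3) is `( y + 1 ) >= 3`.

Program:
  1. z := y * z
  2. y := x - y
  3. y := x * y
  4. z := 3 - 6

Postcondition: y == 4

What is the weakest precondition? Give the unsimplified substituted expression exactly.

Answer: ( x * ( x - y ) ) == 4

Derivation:
post: y == 4
stmt 4: z := 3 - 6  -- replace 0 occurrence(s) of z with (3 - 6)
  => y == 4
stmt 3: y := x * y  -- replace 1 occurrence(s) of y with (x * y)
  => ( x * y ) == 4
stmt 2: y := x - y  -- replace 1 occurrence(s) of y with (x - y)
  => ( x * ( x - y ) ) == 4
stmt 1: z := y * z  -- replace 0 occurrence(s) of z with (y * z)
  => ( x * ( x - y ) ) == 4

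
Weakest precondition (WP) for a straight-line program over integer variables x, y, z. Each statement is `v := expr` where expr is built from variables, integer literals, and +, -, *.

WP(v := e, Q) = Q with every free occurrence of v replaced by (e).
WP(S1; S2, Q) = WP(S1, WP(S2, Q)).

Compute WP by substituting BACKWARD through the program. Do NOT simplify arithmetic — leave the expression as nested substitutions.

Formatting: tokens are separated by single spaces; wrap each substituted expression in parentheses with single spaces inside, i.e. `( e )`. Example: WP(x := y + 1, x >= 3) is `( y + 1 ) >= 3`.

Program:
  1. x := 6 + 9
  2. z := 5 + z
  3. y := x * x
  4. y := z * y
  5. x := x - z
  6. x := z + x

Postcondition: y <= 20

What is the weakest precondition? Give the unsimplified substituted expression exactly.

post: y <= 20
stmt 6: x := z + x  -- replace 0 occurrence(s) of x with (z + x)
  => y <= 20
stmt 5: x := x - z  -- replace 0 occurrence(s) of x with (x - z)
  => y <= 20
stmt 4: y := z * y  -- replace 1 occurrence(s) of y with (z * y)
  => ( z * y ) <= 20
stmt 3: y := x * x  -- replace 1 occurrence(s) of y with (x * x)
  => ( z * ( x * x ) ) <= 20
stmt 2: z := 5 + z  -- replace 1 occurrence(s) of z with (5 + z)
  => ( ( 5 + z ) * ( x * x ) ) <= 20
stmt 1: x := 6 + 9  -- replace 2 occurrence(s) of x with (6 + 9)
  => ( ( 5 + z ) * ( ( 6 + 9 ) * ( 6 + 9 ) ) ) <= 20

Answer: ( ( 5 + z ) * ( ( 6 + 9 ) * ( 6 + 9 ) ) ) <= 20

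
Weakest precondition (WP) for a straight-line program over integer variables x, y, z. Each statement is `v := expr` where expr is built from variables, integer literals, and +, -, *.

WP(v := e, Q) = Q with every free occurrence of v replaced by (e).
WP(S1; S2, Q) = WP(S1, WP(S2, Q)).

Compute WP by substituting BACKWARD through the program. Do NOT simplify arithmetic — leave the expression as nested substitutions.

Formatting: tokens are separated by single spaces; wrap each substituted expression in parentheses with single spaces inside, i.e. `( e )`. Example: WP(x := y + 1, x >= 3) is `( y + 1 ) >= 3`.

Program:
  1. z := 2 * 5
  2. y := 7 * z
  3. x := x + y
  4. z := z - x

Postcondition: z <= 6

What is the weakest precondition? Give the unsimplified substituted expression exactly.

Answer: ( ( 2 * 5 ) - ( x + ( 7 * ( 2 * 5 ) ) ) ) <= 6

Derivation:
post: z <= 6
stmt 4: z := z - x  -- replace 1 occurrence(s) of z with (z - x)
  => ( z - x ) <= 6
stmt 3: x := x + y  -- replace 1 occurrence(s) of x with (x + y)
  => ( z - ( x + y ) ) <= 6
stmt 2: y := 7 * z  -- replace 1 occurrence(s) of y with (7 * z)
  => ( z - ( x + ( 7 * z ) ) ) <= 6
stmt 1: z := 2 * 5  -- replace 2 occurrence(s) of z with (2 * 5)
  => ( ( 2 * 5 ) - ( x + ( 7 * ( 2 * 5 ) ) ) ) <= 6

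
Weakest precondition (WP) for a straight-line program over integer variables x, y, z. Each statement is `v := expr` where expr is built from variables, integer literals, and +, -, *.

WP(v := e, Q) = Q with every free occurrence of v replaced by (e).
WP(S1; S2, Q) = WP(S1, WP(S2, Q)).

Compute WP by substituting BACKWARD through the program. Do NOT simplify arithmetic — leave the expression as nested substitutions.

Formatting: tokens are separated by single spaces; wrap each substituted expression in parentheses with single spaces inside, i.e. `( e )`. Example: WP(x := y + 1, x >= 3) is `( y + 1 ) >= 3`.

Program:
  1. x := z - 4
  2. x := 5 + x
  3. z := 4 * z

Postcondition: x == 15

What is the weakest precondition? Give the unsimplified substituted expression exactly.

post: x == 15
stmt 3: z := 4 * z  -- replace 0 occurrence(s) of z with (4 * z)
  => x == 15
stmt 2: x := 5 + x  -- replace 1 occurrence(s) of x with (5 + x)
  => ( 5 + x ) == 15
stmt 1: x := z - 4  -- replace 1 occurrence(s) of x with (z - 4)
  => ( 5 + ( z - 4 ) ) == 15

Answer: ( 5 + ( z - 4 ) ) == 15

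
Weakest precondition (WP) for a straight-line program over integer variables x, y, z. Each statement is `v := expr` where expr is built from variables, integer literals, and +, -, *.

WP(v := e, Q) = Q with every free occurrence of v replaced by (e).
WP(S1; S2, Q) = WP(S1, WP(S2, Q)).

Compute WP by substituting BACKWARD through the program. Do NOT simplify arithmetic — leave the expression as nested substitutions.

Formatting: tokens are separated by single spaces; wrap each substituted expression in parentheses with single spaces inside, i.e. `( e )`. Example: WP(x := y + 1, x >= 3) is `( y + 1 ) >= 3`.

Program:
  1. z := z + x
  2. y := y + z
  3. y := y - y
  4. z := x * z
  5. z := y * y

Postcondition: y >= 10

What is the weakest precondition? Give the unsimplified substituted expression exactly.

Answer: ( ( y + ( z + x ) ) - ( y + ( z + x ) ) ) >= 10

Derivation:
post: y >= 10
stmt 5: z := y * y  -- replace 0 occurrence(s) of z with (y * y)
  => y >= 10
stmt 4: z := x * z  -- replace 0 occurrence(s) of z with (x * z)
  => y >= 10
stmt 3: y := y - y  -- replace 1 occurrence(s) of y with (y - y)
  => ( y - y ) >= 10
stmt 2: y := y + z  -- replace 2 occurrence(s) of y with (y + z)
  => ( ( y + z ) - ( y + z ) ) >= 10
stmt 1: z := z + x  -- replace 2 occurrence(s) of z with (z + x)
  => ( ( y + ( z + x ) ) - ( y + ( z + x ) ) ) >= 10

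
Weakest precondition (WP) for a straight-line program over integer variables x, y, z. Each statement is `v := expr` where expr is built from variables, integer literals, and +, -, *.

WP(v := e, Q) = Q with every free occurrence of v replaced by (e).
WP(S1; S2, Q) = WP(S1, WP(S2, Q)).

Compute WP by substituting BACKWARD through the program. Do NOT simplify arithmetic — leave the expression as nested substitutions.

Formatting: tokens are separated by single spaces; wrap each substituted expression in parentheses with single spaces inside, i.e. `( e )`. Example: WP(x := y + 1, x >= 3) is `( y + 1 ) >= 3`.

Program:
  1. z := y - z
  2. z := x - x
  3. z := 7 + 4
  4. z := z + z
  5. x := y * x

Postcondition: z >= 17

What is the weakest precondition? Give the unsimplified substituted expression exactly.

post: z >= 17
stmt 5: x := y * x  -- replace 0 occurrence(s) of x with (y * x)
  => z >= 17
stmt 4: z := z + z  -- replace 1 occurrence(s) of z with (z + z)
  => ( z + z ) >= 17
stmt 3: z := 7 + 4  -- replace 2 occurrence(s) of z with (7 + 4)
  => ( ( 7 + 4 ) + ( 7 + 4 ) ) >= 17
stmt 2: z := x - x  -- replace 0 occurrence(s) of z with (x - x)
  => ( ( 7 + 4 ) + ( 7 + 4 ) ) >= 17
stmt 1: z := y - z  -- replace 0 occurrence(s) of z with (y - z)
  => ( ( 7 + 4 ) + ( 7 + 4 ) ) >= 17

Answer: ( ( 7 + 4 ) + ( 7 + 4 ) ) >= 17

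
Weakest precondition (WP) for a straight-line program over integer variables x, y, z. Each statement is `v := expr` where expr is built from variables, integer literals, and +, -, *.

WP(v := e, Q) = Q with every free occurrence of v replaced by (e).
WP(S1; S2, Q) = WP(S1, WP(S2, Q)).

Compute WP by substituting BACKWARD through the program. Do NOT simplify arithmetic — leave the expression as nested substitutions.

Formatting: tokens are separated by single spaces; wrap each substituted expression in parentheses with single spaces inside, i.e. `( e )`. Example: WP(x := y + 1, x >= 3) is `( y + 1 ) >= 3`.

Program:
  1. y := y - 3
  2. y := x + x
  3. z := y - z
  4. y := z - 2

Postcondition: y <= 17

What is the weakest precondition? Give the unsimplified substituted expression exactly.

Answer: ( ( ( x + x ) - z ) - 2 ) <= 17

Derivation:
post: y <= 17
stmt 4: y := z - 2  -- replace 1 occurrence(s) of y with (z - 2)
  => ( z - 2 ) <= 17
stmt 3: z := y - z  -- replace 1 occurrence(s) of z with (y - z)
  => ( ( y - z ) - 2 ) <= 17
stmt 2: y := x + x  -- replace 1 occurrence(s) of y with (x + x)
  => ( ( ( x + x ) - z ) - 2 ) <= 17
stmt 1: y := y - 3  -- replace 0 occurrence(s) of y with (y - 3)
  => ( ( ( x + x ) - z ) - 2 ) <= 17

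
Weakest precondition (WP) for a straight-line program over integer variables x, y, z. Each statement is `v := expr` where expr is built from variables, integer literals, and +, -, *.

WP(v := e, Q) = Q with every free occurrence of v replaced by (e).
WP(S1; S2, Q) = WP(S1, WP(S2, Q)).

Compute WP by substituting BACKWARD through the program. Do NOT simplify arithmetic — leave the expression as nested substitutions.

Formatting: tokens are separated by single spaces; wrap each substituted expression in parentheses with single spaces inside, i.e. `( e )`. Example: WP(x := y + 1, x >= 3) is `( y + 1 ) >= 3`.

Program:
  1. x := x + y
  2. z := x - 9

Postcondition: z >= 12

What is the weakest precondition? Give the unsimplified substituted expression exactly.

post: z >= 12
stmt 2: z := x - 9  -- replace 1 occurrence(s) of z with (x - 9)
  => ( x - 9 ) >= 12
stmt 1: x := x + y  -- replace 1 occurrence(s) of x with (x + y)
  => ( ( x + y ) - 9 ) >= 12

Answer: ( ( x + y ) - 9 ) >= 12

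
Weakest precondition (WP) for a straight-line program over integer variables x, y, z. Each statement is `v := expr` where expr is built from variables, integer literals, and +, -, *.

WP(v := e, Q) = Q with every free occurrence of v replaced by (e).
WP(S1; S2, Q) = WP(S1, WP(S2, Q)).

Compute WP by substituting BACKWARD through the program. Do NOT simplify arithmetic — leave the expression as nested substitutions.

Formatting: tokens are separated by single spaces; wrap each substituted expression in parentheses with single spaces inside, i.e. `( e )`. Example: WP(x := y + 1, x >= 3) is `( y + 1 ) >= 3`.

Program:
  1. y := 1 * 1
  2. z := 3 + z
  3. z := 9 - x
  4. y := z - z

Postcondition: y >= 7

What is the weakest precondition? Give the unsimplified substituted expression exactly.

post: y >= 7
stmt 4: y := z - z  -- replace 1 occurrence(s) of y with (z - z)
  => ( z - z ) >= 7
stmt 3: z := 9 - x  -- replace 2 occurrence(s) of z with (9 - x)
  => ( ( 9 - x ) - ( 9 - x ) ) >= 7
stmt 2: z := 3 + z  -- replace 0 occurrence(s) of z with (3 + z)
  => ( ( 9 - x ) - ( 9 - x ) ) >= 7
stmt 1: y := 1 * 1  -- replace 0 occurrence(s) of y with (1 * 1)
  => ( ( 9 - x ) - ( 9 - x ) ) >= 7

Answer: ( ( 9 - x ) - ( 9 - x ) ) >= 7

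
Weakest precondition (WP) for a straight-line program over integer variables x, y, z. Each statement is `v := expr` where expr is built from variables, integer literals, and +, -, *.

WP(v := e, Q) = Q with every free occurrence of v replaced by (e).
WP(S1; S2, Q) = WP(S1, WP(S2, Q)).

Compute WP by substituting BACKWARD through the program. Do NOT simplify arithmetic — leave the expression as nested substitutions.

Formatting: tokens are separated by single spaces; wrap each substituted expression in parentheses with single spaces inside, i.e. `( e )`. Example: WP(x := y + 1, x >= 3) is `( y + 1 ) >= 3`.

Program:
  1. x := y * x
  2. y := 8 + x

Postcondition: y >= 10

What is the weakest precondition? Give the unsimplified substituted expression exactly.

Answer: ( 8 + ( y * x ) ) >= 10

Derivation:
post: y >= 10
stmt 2: y := 8 + x  -- replace 1 occurrence(s) of y with (8 + x)
  => ( 8 + x ) >= 10
stmt 1: x := y * x  -- replace 1 occurrence(s) of x with (y * x)
  => ( 8 + ( y * x ) ) >= 10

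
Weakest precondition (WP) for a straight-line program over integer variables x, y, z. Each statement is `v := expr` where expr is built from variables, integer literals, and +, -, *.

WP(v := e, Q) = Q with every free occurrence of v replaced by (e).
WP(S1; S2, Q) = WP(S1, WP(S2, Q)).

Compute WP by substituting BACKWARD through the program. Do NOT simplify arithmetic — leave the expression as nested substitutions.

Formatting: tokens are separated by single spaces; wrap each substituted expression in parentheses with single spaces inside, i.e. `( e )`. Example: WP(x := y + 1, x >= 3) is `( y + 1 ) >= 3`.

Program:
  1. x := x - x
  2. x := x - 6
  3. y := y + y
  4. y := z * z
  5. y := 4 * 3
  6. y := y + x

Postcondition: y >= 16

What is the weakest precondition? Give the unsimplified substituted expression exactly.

Answer: ( ( 4 * 3 ) + ( ( x - x ) - 6 ) ) >= 16

Derivation:
post: y >= 16
stmt 6: y := y + x  -- replace 1 occurrence(s) of y with (y + x)
  => ( y + x ) >= 16
stmt 5: y := 4 * 3  -- replace 1 occurrence(s) of y with (4 * 3)
  => ( ( 4 * 3 ) + x ) >= 16
stmt 4: y := z * z  -- replace 0 occurrence(s) of y with (z * z)
  => ( ( 4 * 3 ) + x ) >= 16
stmt 3: y := y + y  -- replace 0 occurrence(s) of y with (y + y)
  => ( ( 4 * 3 ) + x ) >= 16
stmt 2: x := x - 6  -- replace 1 occurrence(s) of x with (x - 6)
  => ( ( 4 * 3 ) + ( x - 6 ) ) >= 16
stmt 1: x := x - x  -- replace 1 occurrence(s) of x with (x - x)
  => ( ( 4 * 3 ) + ( ( x - x ) - 6 ) ) >= 16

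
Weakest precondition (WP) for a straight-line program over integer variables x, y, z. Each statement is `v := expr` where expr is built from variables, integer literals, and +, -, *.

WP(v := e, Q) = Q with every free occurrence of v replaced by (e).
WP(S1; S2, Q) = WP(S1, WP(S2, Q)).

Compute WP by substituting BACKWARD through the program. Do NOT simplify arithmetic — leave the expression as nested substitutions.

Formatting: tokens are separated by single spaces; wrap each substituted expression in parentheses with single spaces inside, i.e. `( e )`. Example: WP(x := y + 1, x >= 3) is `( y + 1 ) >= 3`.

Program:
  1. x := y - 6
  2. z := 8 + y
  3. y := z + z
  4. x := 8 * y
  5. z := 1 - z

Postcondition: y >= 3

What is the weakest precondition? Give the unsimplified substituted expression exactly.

Answer: ( ( 8 + y ) + ( 8 + y ) ) >= 3

Derivation:
post: y >= 3
stmt 5: z := 1 - z  -- replace 0 occurrence(s) of z with (1 - z)
  => y >= 3
stmt 4: x := 8 * y  -- replace 0 occurrence(s) of x with (8 * y)
  => y >= 3
stmt 3: y := z + z  -- replace 1 occurrence(s) of y with (z + z)
  => ( z + z ) >= 3
stmt 2: z := 8 + y  -- replace 2 occurrence(s) of z with (8 + y)
  => ( ( 8 + y ) + ( 8 + y ) ) >= 3
stmt 1: x := y - 6  -- replace 0 occurrence(s) of x with (y - 6)
  => ( ( 8 + y ) + ( 8 + y ) ) >= 3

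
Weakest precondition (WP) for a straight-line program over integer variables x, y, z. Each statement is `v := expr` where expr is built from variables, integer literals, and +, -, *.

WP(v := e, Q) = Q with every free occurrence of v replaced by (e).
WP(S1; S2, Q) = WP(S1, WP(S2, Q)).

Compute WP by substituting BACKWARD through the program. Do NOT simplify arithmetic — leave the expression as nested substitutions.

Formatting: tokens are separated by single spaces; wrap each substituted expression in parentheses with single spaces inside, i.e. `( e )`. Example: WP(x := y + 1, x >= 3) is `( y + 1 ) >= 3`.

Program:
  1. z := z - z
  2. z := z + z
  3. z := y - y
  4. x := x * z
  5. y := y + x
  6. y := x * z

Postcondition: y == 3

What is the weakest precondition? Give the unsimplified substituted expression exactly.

post: y == 3
stmt 6: y := x * z  -- replace 1 occurrence(s) of y with (x * z)
  => ( x * z ) == 3
stmt 5: y := y + x  -- replace 0 occurrence(s) of y with (y + x)
  => ( x * z ) == 3
stmt 4: x := x * z  -- replace 1 occurrence(s) of x with (x * z)
  => ( ( x * z ) * z ) == 3
stmt 3: z := y - y  -- replace 2 occurrence(s) of z with (y - y)
  => ( ( x * ( y - y ) ) * ( y - y ) ) == 3
stmt 2: z := z + z  -- replace 0 occurrence(s) of z with (z + z)
  => ( ( x * ( y - y ) ) * ( y - y ) ) == 3
stmt 1: z := z - z  -- replace 0 occurrence(s) of z with (z - z)
  => ( ( x * ( y - y ) ) * ( y - y ) ) == 3

Answer: ( ( x * ( y - y ) ) * ( y - y ) ) == 3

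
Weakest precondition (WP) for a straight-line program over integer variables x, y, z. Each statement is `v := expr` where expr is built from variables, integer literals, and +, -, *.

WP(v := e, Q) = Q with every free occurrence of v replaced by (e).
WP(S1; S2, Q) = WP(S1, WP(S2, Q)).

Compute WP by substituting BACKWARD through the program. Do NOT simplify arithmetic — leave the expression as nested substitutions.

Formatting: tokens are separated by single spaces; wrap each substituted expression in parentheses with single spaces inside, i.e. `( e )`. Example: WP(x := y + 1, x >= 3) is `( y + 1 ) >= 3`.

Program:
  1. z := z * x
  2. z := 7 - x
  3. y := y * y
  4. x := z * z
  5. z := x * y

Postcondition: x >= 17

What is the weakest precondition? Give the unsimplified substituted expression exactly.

Answer: ( ( 7 - x ) * ( 7 - x ) ) >= 17

Derivation:
post: x >= 17
stmt 5: z := x * y  -- replace 0 occurrence(s) of z with (x * y)
  => x >= 17
stmt 4: x := z * z  -- replace 1 occurrence(s) of x with (z * z)
  => ( z * z ) >= 17
stmt 3: y := y * y  -- replace 0 occurrence(s) of y with (y * y)
  => ( z * z ) >= 17
stmt 2: z := 7 - x  -- replace 2 occurrence(s) of z with (7 - x)
  => ( ( 7 - x ) * ( 7 - x ) ) >= 17
stmt 1: z := z * x  -- replace 0 occurrence(s) of z with (z * x)
  => ( ( 7 - x ) * ( 7 - x ) ) >= 17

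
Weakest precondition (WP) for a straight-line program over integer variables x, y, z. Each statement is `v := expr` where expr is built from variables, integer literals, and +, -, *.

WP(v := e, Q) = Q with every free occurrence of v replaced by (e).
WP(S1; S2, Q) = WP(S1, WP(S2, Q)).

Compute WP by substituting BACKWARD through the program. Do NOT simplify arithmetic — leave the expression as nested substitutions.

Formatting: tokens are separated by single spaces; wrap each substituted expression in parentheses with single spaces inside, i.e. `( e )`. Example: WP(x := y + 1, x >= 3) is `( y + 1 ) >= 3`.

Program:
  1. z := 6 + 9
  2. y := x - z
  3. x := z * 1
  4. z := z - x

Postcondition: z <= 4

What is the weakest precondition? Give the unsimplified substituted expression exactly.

post: z <= 4
stmt 4: z := z - x  -- replace 1 occurrence(s) of z with (z - x)
  => ( z - x ) <= 4
stmt 3: x := z * 1  -- replace 1 occurrence(s) of x with (z * 1)
  => ( z - ( z * 1 ) ) <= 4
stmt 2: y := x - z  -- replace 0 occurrence(s) of y with (x - z)
  => ( z - ( z * 1 ) ) <= 4
stmt 1: z := 6 + 9  -- replace 2 occurrence(s) of z with (6 + 9)
  => ( ( 6 + 9 ) - ( ( 6 + 9 ) * 1 ) ) <= 4

Answer: ( ( 6 + 9 ) - ( ( 6 + 9 ) * 1 ) ) <= 4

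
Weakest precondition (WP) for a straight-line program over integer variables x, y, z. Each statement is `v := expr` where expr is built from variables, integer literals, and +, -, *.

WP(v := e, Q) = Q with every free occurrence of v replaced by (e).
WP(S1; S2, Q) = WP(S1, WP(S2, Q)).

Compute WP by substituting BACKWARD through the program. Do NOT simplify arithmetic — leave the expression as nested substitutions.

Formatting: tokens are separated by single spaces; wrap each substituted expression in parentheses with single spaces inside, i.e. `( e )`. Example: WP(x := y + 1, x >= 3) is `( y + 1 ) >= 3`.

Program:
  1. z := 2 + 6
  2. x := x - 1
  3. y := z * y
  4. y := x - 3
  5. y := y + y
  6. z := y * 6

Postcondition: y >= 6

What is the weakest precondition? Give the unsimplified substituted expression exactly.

Answer: ( ( ( x - 1 ) - 3 ) + ( ( x - 1 ) - 3 ) ) >= 6

Derivation:
post: y >= 6
stmt 6: z := y * 6  -- replace 0 occurrence(s) of z with (y * 6)
  => y >= 6
stmt 5: y := y + y  -- replace 1 occurrence(s) of y with (y + y)
  => ( y + y ) >= 6
stmt 4: y := x - 3  -- replace 2 occurrence(s) of y with (x - 3)
  => ( ( x - 3 ) + ( x - 3 ) ) >= 6
stmt 3: y := z * y  -- replace 0 occurrence(s) of y with (z * y)
  => ( ( x - 3 ) + ( x - 3 ) ) >= 6
stmt 2: x := x - 1  -- replace 2 occurrence(s) of x with (x - 1)
  => ( ( ( x - 1 ) - 3 ) + ( ( x - 1 ) - 3 ) ) >= 6
stmt 1: z := 2 + 6  -- replace 0 occurrence(s) of z with (2 + 6)
  => ( ( ( x - 1 ) - 3 ) + ( ( x - 1 ) - 3 ) ) >= 6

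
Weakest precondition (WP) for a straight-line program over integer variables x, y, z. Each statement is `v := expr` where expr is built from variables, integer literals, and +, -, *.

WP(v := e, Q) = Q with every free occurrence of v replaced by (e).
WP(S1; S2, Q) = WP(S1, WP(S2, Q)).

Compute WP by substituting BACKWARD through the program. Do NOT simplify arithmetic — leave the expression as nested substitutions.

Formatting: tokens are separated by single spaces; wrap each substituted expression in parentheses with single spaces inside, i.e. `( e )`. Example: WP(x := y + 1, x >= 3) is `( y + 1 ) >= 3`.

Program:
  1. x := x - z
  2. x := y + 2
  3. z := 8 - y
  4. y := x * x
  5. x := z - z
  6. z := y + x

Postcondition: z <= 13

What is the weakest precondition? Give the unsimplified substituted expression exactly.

Answer: ( ( ( y + 2 ) * ( y + 2 ) ) + ( ( 8 - y ) - ( 8 - y ) ) ) <= 13

Derivation:
post: z <= 13
stmt 6: z := y + x  -- replace 1 occurrence(s) of z with (y + x)
  => ( y + x ) <= 13
stmt 5: x := z - z  -- replace 1 occurrence(s) of x with (z - z)
  => ( y + ( z - z ) ) <= 13
stmt 4: y := x * x  -- replace 1 occurrence(s) of y with (x * x)
  => ( ( x * x ) + ( z - z ) ) <= 13
stmt 3: z := 8 - y  -- replace 2 occurrence(s) of z with (8 - y)
  => ( ( x * x ) + ( ( 8 - y ) - ( 8 - y ) ) ) <= 13
stmt 2: x := y + 2  -- replace 2 occurrence(s) of x with (y + 2)
  => ( ( ( y + 2 ) * ( y + 2 ) ) + ( ( 8 - y ) - ( 8 - y ) ) ) <= 13
stmt 1: x := x - z  -- replace 0 occurrence(s) of x with (x - z)
  => ( ( ( y + 2 ) * ( y + 2 ) ) + ( ( 8 - y ) - ( 8 - y ) ) ) <= 13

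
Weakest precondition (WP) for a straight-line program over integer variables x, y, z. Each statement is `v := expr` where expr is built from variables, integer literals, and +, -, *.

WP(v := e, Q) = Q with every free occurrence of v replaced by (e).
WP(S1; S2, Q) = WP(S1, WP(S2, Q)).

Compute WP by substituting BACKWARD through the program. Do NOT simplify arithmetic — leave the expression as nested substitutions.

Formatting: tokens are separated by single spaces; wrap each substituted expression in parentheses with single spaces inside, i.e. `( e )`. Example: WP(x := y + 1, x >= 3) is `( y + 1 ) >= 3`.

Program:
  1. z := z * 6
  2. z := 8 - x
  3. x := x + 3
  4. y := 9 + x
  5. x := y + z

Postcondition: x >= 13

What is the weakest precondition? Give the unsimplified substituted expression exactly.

Answer: ( ( 9 + ( x + 3 ) ) + ( 8 - x ) ) >= 13

Derivation:
post: x >= 13
stmt 5: x := y + z  -- replace 1 occurrence(s) of x with (y + z)
  => ( y + z ) >= 13
stmt 4: y := 9 + x  -- replace 1 occurrence(s) of y with (9 + x)
  => ( ( 9 + x ) + z ) >= 13
stmt 3: x := x + 3  -- replace 1 occurrence(s) of x with (x + 3)
  => ( ( 9 + ( x + 3 ) ) + z ) >= 13
stmt 2: z := 8 - x  -- replace 1 occurrence(s) of z with (8 - x)
  => ( ( 9 + ( x + 3 ) ) + ( 8 - x ) ) >= 13
stmt 1: z := z * 6  -- replace 0 occurrence(s) of z with (z * 6)
  => ( ( 9 + ( x + 3 ) ) + ( 8 - x ) ) >= 13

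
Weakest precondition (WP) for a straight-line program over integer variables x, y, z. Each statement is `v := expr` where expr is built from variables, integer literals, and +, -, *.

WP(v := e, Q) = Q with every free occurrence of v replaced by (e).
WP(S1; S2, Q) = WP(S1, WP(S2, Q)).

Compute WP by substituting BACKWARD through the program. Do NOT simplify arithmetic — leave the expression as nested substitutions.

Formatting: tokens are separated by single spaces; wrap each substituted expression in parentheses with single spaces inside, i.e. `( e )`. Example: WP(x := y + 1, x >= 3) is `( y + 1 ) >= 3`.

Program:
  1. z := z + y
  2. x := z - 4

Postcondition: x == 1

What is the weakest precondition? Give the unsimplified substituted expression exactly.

post: x == 1
stmt 2: x := z - 4  -- replace 1 occurrence(s) of x with (z - 4)
  => ( z - 4 ) == 1
stmt 1: z := z + y  -- replace 1 occurrence(s) of z with (z + y)
  => ( ( z + y ) - 4 ) == 1

Answer: ( ( z + y ) - 4 ) == 1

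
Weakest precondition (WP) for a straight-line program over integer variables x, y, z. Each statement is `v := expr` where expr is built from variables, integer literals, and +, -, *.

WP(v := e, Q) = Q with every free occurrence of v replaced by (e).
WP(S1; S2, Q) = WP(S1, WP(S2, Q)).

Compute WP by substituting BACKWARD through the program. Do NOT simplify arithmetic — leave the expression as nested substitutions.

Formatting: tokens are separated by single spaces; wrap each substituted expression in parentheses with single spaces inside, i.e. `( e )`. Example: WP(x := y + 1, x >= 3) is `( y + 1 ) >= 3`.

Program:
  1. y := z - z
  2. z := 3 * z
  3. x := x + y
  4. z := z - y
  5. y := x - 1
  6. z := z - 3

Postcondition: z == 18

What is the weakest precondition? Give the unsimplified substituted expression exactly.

Answer: ( ( ( 3 * z ) - ( z - z ) ) - 3 ) == 18

Derivation:
post: z == 18
stmt 6: z := z - 3  -- replace 1 occurrence(s) of z with (z - 3)
  => ( z - 3 ) == 18
stmt 5: y := x - 1  -- replace 0 occurrence(s) of y with (x - 1)
  => ( z - 3 ) == 18
stmt 4: z := z - y  -- replace 1 occurrence(s) of z with (z - y)
  => ( ( z - y ) - 3 ) == 18
stmt 3: x := x + y  -- replace 0 occurrence(s) of x with (x + y)
  => ( ( z - y ) - 3 ) == 18
stmt 2: z := 3 * z  -- replace 1 occurrence(s) of z with (3 * z)
  => ( ( ( 3 * z ) - y ) - 3 ) == 18
stmt 1: y := z - z  -- replace 1 occurrence(s) of y with (z - z)
  => ( ( ( 3 * z ) - ( z - z ) ) - 3 ) == 18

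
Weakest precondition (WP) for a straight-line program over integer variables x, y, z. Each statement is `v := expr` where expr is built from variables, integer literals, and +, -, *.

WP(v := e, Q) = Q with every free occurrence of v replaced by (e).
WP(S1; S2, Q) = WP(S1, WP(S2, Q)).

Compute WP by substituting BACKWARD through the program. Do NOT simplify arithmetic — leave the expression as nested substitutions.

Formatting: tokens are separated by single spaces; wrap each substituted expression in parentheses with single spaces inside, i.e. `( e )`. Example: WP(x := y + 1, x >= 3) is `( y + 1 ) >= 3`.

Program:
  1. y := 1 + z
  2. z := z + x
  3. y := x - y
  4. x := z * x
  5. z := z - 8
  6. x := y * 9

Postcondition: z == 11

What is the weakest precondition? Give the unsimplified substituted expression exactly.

Answer: ( ( z + x ) - 8 ) == 11

Derivation:
post: z == 11
stmt 6: x := y * 9  -- replace 0 occurrence(s) of x with (y * 9)
  => z == 11
stmt 5: z := z - 8  -- replace 1 occurrence(s) of z with (z - 8)
  => ( z - 8 ) == 11
stmt 4: x := z * x  -- replace 0 occurrence(s) of x with (z * x)
  => ( z - 8 ) == 11
stmt 3: y := x - y  -- replace 0 occurrence(s) of y with (x - y)
  => ( z - 8 ) == 11
stmt 2: z := z + x  -- replace 1 occurrence(s) of z with (z + x)
  => ( ( z + x ) - 8 ) == 11
stmt 1: y := 1 + z  -- replace 0 occurrence(s) of y with (1 + z)
  => ( ( z + x ) - 8 ) == 11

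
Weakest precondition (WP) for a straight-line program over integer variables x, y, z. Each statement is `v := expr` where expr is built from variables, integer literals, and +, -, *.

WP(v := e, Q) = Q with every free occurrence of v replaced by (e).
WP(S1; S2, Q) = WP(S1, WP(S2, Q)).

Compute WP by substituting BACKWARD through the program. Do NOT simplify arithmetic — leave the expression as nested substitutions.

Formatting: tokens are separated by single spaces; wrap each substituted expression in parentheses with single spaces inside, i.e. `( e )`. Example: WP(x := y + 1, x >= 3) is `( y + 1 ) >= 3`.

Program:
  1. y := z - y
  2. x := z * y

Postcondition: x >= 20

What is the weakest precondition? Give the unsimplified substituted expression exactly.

Answer: ( z * ( z - y ) ) >= 20

Derivation:
post: x >= 20
stmt 2: x := z * y  -- replace 1 occurrence(s) of x with (z * y)
  => ( z * y ) >= 20
stmt 1: y := z - y  -- replace 1 occurrence(s) of y with (z - y)
  => ( z * ( z - y ) ) >= 20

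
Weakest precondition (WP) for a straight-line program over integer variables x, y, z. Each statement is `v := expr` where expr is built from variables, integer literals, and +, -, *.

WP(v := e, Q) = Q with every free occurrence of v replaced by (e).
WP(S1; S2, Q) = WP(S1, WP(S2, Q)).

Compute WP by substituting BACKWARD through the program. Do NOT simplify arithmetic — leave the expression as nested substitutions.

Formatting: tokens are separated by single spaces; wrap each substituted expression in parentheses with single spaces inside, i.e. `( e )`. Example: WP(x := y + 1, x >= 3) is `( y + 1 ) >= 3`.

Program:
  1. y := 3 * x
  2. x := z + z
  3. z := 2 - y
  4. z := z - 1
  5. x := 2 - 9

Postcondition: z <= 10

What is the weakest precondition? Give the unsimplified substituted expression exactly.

Answer: ( ( 2 - ( 3 * x ) ) - 1 ) <= 10

Derivation:
post: z <= 10
stmt 5: x := 2 - 9  -- replace 0 occurrence(s) of x with (2 - 9)
  => z <= 10
stmt 4: z := z - 1  -- replace 1 occurrence(s) of z with (z - 1)
  => ( z - 1 ) <= 10
stmt 3: z := 2 - y  -- replace 1 occurrence(s) of z with (2 - y)
  => ( ( 2 - y ) - 1 ) <= 10
stmt 2: x := z + z  -- replace 0 occurrence(s) of x with (z + z)
  => ( ( 2 - y ) - 1 ) <= 10
stmt 1: y := 3 * x  -- replace 1 occurrence(s) of y with (3 * x)
  => ( ( 2 - ( 3 * x ) ) - 1 ) <= 10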